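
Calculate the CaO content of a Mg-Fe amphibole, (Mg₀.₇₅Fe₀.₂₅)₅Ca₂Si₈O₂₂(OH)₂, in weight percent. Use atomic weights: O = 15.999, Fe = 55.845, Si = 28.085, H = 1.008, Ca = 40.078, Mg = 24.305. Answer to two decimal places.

Molar mass of (Mg₀.₇₅Fe₀.₂₅)₅Ca₂Si₈O₂₂(OH)₂ = 3.75×24.305 + 1.25×55.845 + 2×40.078 + 8×28.085 + 24×15.999 + 2×1.008 = 851.778 g/mol.
Each formula unit contains 2 Ca, equivalent to 2/1 = 2.0000 mol CaO.
M(CaO) = 1×40.078 + 1×15.999 = 56.077 g/mol.
Mass of CaO per formula unit = 2.0000 × 56.077 = 112.154 g.
CaO wt% = 112.154 / 851.778 × 100 = 13.17%.

13.17 wt%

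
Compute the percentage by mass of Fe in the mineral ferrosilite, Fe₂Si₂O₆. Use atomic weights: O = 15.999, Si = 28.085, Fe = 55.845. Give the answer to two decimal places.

42.33 mass %

Formula mass = 2×55.845 + 2×28.085 + 6×15.999 = 263.854 g/mol, of which 111.690 g is Fe.
So Fe makes up 111.690/263.854 = 0.4233 of the mass, i.e. 42.33%.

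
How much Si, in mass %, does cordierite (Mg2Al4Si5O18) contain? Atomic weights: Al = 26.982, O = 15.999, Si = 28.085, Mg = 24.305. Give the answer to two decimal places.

M(Mg2Al4Si5O18) = 584.945 g/mol.
Si contributes 5 × 28.085 = 140.425 g per mole.
140.425/584.945 = 0.2401 → 24.01%.

24.01 mass %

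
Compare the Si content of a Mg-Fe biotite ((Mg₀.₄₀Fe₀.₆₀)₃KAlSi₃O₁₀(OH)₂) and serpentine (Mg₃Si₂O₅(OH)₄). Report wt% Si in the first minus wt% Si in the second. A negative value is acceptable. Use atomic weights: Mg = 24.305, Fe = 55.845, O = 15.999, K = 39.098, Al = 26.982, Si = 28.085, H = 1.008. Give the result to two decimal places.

-2.50 percentage points

M((Mg₀.₄₀Fe₀.₆₀)₃KAlSi₃O₁₀(OH)₂) = 474.026 g/mol, so wt% Si = 84.255/474.026 × 100 = 17.77%.
M(Mg₃Si₂O₅(OH)₄) = 277.108 g/mol, so wt% Si = 56.170/277.108 × 100 = 20.27%.
17.77 − 20.27 = -2.50 pp.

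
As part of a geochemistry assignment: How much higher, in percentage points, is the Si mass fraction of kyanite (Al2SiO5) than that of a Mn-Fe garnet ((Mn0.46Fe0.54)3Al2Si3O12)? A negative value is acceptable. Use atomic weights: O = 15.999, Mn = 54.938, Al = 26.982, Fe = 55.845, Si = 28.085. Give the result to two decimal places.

First mineral: 28.085 g Si in 162.044 g formula = 17.33 wt% Si.
Second mineral: 84.255 g Si in 496.490 g formula = 16.97 wt% Si.
17.33% − 16.97% gives a difference of 0.36 percentage points.

0.36 percentage points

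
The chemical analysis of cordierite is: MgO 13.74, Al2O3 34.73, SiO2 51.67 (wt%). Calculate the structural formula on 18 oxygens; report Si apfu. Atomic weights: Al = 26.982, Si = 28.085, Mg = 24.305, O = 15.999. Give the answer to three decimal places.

MgO: 13.74/40.304 = 0.34091 mol → 0.34091 mol Mg, 0.34091 mol O.
Al2O3: 34.73/101.961 = 0.34062 mol → 0.68124 mol Al, 1.02186 mol O.
SiO2: 51.67/60.083 = 0.85998 mol → 0.85998 mol Si, 1.71996 mol O.
Total oxygen = 3.08273 mol. Normalization factor = 18/3.08273 = 5.83898.
Si per 18 O = 0.85998 × 5.83898 = 5.021.

5.021 Si apfu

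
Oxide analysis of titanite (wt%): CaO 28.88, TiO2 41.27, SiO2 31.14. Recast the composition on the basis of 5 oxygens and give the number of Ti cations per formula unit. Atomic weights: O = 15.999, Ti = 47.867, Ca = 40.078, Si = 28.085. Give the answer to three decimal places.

28.88 wt% CaO ÷ 56.077 g/mol = 0.51501 mol, giving 0.51501 Ca and 0.51501 O.
41.27 wt% TiO2 ÷ 79.865 g/mol = 0.51675 mol, giving 0.51675 Ti and 1.03350 O.
31.14 wt% SiO2 ÷ 60.083 g/mol = 0.51828 mol, giving 0.51828 Si and 1.03656 O.
Oxygen sums to 2.58507; scaling by 5/2.58507 = 1.93418 puts the formula on 5 O.
Ti: 0.51675 × 1.93418 = 0.999 atoms per formula unit.

0.999 Ti apfu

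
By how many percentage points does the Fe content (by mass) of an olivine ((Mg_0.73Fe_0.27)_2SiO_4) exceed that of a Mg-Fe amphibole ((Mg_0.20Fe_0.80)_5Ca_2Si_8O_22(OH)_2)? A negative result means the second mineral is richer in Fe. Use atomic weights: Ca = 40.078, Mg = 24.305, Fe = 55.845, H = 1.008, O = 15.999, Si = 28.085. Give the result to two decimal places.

-4.68 percentage points

Fe in (Mg_0.73Fe_0.27)_2SiO_4: molar mass 157.723 g/mol; 0.54×55.845 = 30.156 g → 19.12 wt%.
Fe in (Mg_0.20Fe_0.80)_5Ca_2Si_8O_22(OH)_2: molar mass 938.513 g/mol; 4×55.845 = 223.380 g → 23.80 wt%.
Difference = 19.12 − 23.80 = -4.68 percentage points.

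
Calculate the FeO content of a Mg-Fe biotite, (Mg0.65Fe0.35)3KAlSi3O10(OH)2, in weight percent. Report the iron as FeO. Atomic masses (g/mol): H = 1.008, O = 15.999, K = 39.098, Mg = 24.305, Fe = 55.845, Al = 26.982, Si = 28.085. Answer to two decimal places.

Formula mass = 450.371 g/mol.
1.05 Fe → 1.0500 mol FeO per formula unit; M(FeO) = 71.844, so FeO mass = 75.436 g.
75.436/450.371 × 100 = 16.75 wt%.

16.75 wt%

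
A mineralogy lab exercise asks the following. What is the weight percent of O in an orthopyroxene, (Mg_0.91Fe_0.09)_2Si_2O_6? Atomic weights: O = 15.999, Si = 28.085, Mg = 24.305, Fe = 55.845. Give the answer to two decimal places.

M((Mg_0.91Fe_0.09)_2Si_2O_6) = 206.451 g/mol.
O contributes 6 × 15.999 = 95.994 g per mole.
95.994/206.451 = 0.4650 → 46.50%.

46.50 wt%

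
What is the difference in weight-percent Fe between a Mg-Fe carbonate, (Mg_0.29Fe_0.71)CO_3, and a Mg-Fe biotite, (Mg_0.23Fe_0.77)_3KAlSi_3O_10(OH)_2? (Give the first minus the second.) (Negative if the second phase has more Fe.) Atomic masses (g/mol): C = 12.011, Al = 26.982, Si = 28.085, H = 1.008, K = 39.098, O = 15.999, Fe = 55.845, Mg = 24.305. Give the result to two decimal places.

10.84 percentage points

First mineral: 39.650 g Fe in 106.706 g formula = 37.16 wt% Fe.
Second mineral: 129.002 g Fe in 490.111 g formula = 26.32 wt% Fe.
37.16% − 26.32% gives a difference of 10.84 percentage points.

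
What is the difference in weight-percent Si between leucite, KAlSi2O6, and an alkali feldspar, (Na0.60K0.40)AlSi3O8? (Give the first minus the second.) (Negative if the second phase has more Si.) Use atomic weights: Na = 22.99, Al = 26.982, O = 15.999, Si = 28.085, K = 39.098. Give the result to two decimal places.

First mineral: 56.170 g Si in 218.244 g formula = 25.74 wt% Si.
Second mineral: 84.255 g Si in 268.662 g formula = 31.36 wt% Si.
25.74% − 31.36% gives a difference of -5.62 percentage points.

-5.62 percentage points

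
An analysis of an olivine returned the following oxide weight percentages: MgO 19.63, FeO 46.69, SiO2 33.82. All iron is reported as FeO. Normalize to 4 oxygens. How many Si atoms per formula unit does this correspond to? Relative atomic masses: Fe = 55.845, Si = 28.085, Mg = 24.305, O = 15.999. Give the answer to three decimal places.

0.995 Si apfu

MgO (M=40.304): mol = 0.48705; Mg = 0.48705, O = 0.48705.
FeO (M=71.844): mol = 0.64988; Fe = 0.64988, O = 0.64988.
SiO2 (M=60.083): mol = 0.56289; Si = 0.56289, O = 1.12578.
ΣO = 2.26271; factor = 4/ΣO = 1.76779.
Si apfu = 0.56289 × 1.76779 = 0.995.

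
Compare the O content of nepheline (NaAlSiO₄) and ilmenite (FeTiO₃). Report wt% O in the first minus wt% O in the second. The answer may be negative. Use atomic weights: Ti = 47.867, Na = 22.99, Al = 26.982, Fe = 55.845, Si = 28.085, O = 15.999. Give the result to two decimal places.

13.41 percentage points

First mineral: 63.996 g O in 142.053 g formula = 45.05 wt% O.
Second mineral: 47.997 g O in 151.709 g formula = 31.64 wt% O.
45.05% − 31.64% gives a difference of 13.41 percentage points.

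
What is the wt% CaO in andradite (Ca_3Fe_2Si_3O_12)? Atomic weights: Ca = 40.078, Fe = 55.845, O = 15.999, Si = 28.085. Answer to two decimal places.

Molar mass of Ca_3Fe_2Si_3O_12 = 3×40.078 + 2×55.845 + 3×28.085 + 12×15.999 = 508.167 g/mol.
Each formula unit contains 3 Ca, equivalent to 3/1 = 3.0000 mol CaO.
M(CaO) = 1×40.078 + 1×15.999 = 56.077 g/mol.
Mass of CaO per formula unit = 3.0000 × 56.077 = 168.231 g.
CaO wt% = 168.231 / 508.167 × 100 = 33.11%.

33.11 wt%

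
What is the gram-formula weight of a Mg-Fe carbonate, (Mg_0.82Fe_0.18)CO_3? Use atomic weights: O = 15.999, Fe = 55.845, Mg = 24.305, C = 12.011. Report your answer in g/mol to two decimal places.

89.99 g/mol

The formula mass is the sum 0.82·24.305 + 0.18·55.845 + 1·12.011 + 3·15.999.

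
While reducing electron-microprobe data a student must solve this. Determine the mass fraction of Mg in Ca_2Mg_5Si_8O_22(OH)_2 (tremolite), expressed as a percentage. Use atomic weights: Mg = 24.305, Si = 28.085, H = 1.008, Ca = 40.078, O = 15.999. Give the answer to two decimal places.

14.96 wt%

M(Ca_2Mg_5Si_8O_22(OH)_2) = 812.353 g/mol.
Mg contributes 5 × 24.305 = 121.525 g per mole.
121.525/812.353 = 0.1496 → 14.96%.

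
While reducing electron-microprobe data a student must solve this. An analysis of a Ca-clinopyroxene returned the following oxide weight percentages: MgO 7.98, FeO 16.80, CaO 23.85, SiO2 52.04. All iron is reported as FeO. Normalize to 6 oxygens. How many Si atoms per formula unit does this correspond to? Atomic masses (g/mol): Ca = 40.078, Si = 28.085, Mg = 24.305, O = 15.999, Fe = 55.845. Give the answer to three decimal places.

2.007 Si apfu

MgO (M=40.304): mol = 0.19800; Mg = 0.19800, O = 0.19800.
FeO (M=71.844): mol = 0.23384; Fe = 0.23384, O = 0.23384.
CaO (M=56.077): mol = 0.42531; Ca = 0.42531, O = 0.42531.
SiO2 (M=60.083): mol = 0.86614; Si = 0.86614, O = 1.73228.
ΣO = 2.58943; factor = 6/ΣO = 2.31711.
Si apfu = 0.86614 × 2.31711 = 2.007.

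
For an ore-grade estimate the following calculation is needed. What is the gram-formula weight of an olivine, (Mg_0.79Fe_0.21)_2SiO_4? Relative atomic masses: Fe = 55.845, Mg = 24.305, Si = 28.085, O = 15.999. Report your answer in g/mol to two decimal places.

The formula mass is the sum 1.58×24.305 + 0.42×55.845 + 1×28.085 + 4×15.999.

153.94 g/mol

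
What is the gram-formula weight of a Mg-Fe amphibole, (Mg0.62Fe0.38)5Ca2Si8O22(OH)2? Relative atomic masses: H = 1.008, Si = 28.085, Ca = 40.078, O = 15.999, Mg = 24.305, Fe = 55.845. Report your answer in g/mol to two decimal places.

872.28 g/mol

M = 3.10×24.305 + 1.90×55.845 + 2×40.078 + 8×28.085 + 24×15.999 + 2×1.008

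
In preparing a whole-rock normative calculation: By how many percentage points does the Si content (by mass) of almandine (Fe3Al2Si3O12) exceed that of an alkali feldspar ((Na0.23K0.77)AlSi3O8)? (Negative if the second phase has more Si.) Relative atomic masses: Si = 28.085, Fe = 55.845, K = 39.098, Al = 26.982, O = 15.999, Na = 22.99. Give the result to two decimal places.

M(Fe3Al2Si3O12) = 497.742 g/mol, so wt% Si = 84.255/497.742 × 100 = 16.93%.
M((Na0.23K0.77)AlSi3O8) = 274.622 g/mol, so wt% Si = 84.255/274.622 × 100 = 30.68%.
16.93 − 30.68 = -13.75 pp.

-13.75 percentage points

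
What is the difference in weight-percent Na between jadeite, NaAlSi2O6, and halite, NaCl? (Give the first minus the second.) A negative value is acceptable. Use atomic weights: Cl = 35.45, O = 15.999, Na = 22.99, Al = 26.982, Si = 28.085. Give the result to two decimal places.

-27.97 percentage points

Na in NaAlSi2O6: molar mass 202.136 g/mol; 1×22.99 = 22.990 g → 11.37 wt%.
Na in NaCl: molar mass 58.440 g/mol; 1×22.99 = 22.990 g → 39.34 wt%.
Difference = 11.37 − 39.34 = -27.97 percentage points.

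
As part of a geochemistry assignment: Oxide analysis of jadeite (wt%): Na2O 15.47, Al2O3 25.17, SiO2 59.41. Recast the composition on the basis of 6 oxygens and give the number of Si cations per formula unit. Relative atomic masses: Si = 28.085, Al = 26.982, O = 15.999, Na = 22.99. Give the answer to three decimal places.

1.999 Si apfu

Na2O: 15.47/61.979 = 0.24960 mol → 0.49920 mol Na, 0.24960 mol O.
Al2O3: 25.17/101.961 = 0.24686 mol → 0.49372 mol Al, 0.74058 mol O.
SiO2: 59.41/60.083 = 0.98880 mol → 0.98880 mol Si, 1.97760 mol O.
Total oxygen = 2.96778 mol. Normalization factor = 6/2.96778 = 2.02171.
Si per 6 O = 0.98880 × 2.02171 = 1.999.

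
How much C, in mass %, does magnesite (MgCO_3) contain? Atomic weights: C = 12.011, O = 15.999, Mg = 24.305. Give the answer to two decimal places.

Formula mass = 1*24.305 + 1*12.011 + 3*15.999 = 84.313 g/mol, of which 12.011 g is C.
So C makes up 12.011/84.313 = 0.1425 of the mass, i.e. 14.25%.

14.25 mass %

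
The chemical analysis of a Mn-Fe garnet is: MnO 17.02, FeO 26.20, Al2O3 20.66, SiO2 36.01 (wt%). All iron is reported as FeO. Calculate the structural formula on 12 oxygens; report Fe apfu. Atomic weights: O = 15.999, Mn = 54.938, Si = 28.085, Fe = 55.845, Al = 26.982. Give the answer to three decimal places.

1.815 Fe apfu

17.02 wt% MnO ÷ 70.937 g/mol = 0.23993 mol, giving 0.23993 Mn and 0.23993 O.
26.20 wt% FeO ÷ 71.844 g/mol = 0.36468 mol, giving 0.36468 Fe and 0.36468 O.
20.66 wt% Al2O3 ÷ 101.961 g/mol = 0.20263 mol, giving 0.40526 Al and 0.60789 O.
36.01 wt% SiO2 ÷ 60.083 g/mol = 0.59934 mol, giving 0.59934 Si and 1.19868 O.
Oxygen sums to 2.41118; scaling by 12/2.41118 = 4.97682 puts the formula on 12 O.
Fe: 0.36468 × 4.97682 = 1.815 atoms per formula unit.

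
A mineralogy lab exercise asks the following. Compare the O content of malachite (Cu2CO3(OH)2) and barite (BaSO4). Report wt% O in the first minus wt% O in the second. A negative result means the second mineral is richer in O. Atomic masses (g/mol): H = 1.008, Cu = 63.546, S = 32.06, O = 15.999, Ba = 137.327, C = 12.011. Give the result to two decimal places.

8.76 percentage points

First mineral: 79.995 g O in 221.114 g formula = 36.18 wt% O.
Second mineral: 63.996 g O in 233.383 g formula = 27.42 wt% O.
36.18% − 27.42% gives a difference of 8.76 percentage points.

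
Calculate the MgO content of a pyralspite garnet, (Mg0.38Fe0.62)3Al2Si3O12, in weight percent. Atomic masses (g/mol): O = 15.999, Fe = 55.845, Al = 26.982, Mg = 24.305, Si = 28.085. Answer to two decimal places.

9.95 wt%

Formula mass = 461.786 g/mol.
1.14 Mg → 1.1400 mol MgO per formula unit; M(MgO) = 40.304, so MgO mass = 45.947 g.
45.947/461.786 × 100 = 9.95 wt%.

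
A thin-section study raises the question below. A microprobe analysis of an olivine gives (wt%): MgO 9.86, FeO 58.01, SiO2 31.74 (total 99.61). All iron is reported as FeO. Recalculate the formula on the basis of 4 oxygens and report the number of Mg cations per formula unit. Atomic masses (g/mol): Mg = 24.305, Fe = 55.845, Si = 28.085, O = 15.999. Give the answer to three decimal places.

MgO (M=40.304): mol = 0.24464; Mg = 0.24464, O = 0.24464.
FeO (M=71.844): mol = 0.80744; Fe = 0.80744, O = 0.80744.
SiO2 (M=60.083): mol = 0.52827; Si = 0.52827, O = 1.05654.
ΣO = 2.10862; factor = 4/ΣO = 1.89698.
Mg apfu = 0.24464 × 1.89698 = 0.464.

0.464 Mg apfu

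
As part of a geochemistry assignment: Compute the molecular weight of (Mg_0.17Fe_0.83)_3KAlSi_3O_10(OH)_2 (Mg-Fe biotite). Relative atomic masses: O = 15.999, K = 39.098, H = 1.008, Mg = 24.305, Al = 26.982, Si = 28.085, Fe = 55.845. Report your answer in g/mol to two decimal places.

495.79 g/mol

The formula mass is the sum 0.51*24.305 + 2.49*55.845 + 1*39.098 + 1*26.982 + 3*28.085 + 12*15.999 + 2*1.008.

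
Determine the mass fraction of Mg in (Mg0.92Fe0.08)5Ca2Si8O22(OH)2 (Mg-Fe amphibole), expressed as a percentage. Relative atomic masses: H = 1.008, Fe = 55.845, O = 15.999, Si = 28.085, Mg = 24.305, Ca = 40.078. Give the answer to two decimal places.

13.55 wt%

M((Mg0.92Fe0.08)5Ca2Si8O22(OH)2) = 824.969 g/mol.
Mg contributes 4.60 × 24.305 = 111.803 g per mole.
111.803/824.969 = 0.1355 → 13.55%.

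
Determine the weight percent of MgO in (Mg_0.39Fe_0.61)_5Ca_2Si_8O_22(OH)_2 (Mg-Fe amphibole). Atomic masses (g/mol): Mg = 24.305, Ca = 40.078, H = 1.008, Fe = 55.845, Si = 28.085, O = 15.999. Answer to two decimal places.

8.65 wt%

Molar mass of (Mg_0.39Fe_0.61)_5Ca_2Si_8O_22(OH)_2 = 1.95*24.305 + 3.05*55.845 + 2*40.078 + 8*28.085 + 24*15.999 + 2*1.008 = 908.550 g/mol.
Each formula unit contains 1.95 Mg, equivalent to 1.95/1 = 1.9500 mol MgO.
M(MgO) = 1×24.305 + 1×15.999 = 40.304 g/mol.
Mass of MgO per formula unit = 1.9500 × 40.304 = 78.593 g.
MgO wt% = 78.593 / 908.550 × 100 = 8.65%.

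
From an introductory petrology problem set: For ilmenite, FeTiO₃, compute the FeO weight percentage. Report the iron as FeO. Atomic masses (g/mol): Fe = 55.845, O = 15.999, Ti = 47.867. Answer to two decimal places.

M(FeTiO₃) = 151.709 g/mol; M(FeO) = 71.844 g/mol.
Moles FeO per formula unit = 1 Fe ÷ 1 = 1.0000.
FeO fraction = (1.0000 × 71.844) / 151.709 = 71.844/151.709 = 0.4736.

47.36 wt%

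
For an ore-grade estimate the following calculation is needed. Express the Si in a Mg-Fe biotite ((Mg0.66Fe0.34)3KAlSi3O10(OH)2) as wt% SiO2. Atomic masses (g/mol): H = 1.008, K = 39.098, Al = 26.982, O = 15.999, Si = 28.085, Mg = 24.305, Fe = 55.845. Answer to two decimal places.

Formula mass = 449.425 g/mol.
3 Si → 3.0000 mol SiO2 per formula unit; M(SiO2) = 60.083, so SiO2 mass = 180.249 g.
180.249/449.425 × 100 = 40.11 wt%.

40.11 wt%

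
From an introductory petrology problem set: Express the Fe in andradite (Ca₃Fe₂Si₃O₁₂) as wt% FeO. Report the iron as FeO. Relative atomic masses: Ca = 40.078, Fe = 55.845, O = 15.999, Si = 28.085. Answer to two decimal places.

Formula mass = 508.167 g/mol.
2 Fe → 2.0000 mol FeO per formula unit; M(FeO) = 71.844, so FeO mass = 143.688 g.
143.688/508.167 × 100 = 28.28 wt%.

28.28 wt%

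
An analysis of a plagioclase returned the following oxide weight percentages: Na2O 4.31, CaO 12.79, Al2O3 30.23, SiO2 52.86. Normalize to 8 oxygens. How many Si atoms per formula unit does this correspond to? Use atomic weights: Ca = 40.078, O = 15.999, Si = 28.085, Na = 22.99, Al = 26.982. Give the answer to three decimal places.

4.31 wt% Na2O ÷ 61.979 g/mol = 0.06954 mol, giving 0.13908 Na and 0.06954 O.
12.79 wt% CaO ÷ 56.077 g/mol = 0.22808 mol, giving 0.22808 Ca and 0.22808 O.
30.23 wt% Al2O3 ÷ 101.961 g/mol = 0.29649 mol, giving 0.59298 Al and 0.88947 O.
52.86 wt% SiO2 ÷ 60.083 g/mol = 0.87978 mol, giving 0.87978 Si and 1.75956 O.
Oxygen sums to 2.94665; scaling by 8/2.94665 = 2.71495 puts the formula on 8 O.
Si: 0.87978 × 2.71495 = 2.389 atoms per formula unit.

2.389 Si apfu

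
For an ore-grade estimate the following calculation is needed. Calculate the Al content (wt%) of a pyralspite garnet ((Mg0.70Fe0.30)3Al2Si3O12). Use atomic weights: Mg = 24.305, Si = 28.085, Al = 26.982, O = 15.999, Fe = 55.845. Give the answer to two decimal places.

M((Mg0.70Fe0.30)3Al2Si3O12) = 431.508 g/mol.
Al contributes 2 × 26.982 = 53.964 g per mole.
53.964/431.508 = 0.1251 → 12.51%.

12.51 wt%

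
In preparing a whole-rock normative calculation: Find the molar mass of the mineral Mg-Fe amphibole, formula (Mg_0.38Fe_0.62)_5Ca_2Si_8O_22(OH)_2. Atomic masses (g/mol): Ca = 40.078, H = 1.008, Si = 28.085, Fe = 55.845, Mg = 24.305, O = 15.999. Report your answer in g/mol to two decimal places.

910.13 g/mol

M = 1.90·24.305 + 3.10·55.845 + 2·40.078 + 8·28.085 + 24·15.999 + 2·1.008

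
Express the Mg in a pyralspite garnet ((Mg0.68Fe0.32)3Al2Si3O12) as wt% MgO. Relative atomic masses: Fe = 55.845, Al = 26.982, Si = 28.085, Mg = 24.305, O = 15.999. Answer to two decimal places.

18.97 wt%

Formula mass = 433.400 g/mol.
2.04 Mg → 2.0400 mol MgO per formula unit; M(MgO) = 40.304, so MgO mass = 82.220 g.
82.220/433.400 × 100 = 18.97 wt%.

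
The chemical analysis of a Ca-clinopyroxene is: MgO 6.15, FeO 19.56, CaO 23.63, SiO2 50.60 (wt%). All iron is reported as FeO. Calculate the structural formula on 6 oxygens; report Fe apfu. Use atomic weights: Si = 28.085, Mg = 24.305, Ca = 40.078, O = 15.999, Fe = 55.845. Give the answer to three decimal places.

6.15 wt% MgO ÷ 40.304 g/mol = 0.15259 mol, giving 0.15259 Mg and 0.15259 O.
19.56 wt% FeO ÷ 71.844 g/mol = 0.27226 mol, giving 0.27226 Fe and 0.27226 O.
23.63 wt% CaO ÷ 56.077 g/mol = 0.42138 mol, giving 0.42138 Ca and 0.42138 O.
50.60 wt% SiO2 ÷ 60.083 g/mol = 0.84217 mol, giving 0.84217 Si and 1.68434 O.
Oxygen sums to 2.53057; scaling by 6/2.53057 = 2.37101 puts the formula on 6 O.
Fe: 0.27226 × 2.37101 = 0.646 atoms per formula unit.

0.646 Fe apfu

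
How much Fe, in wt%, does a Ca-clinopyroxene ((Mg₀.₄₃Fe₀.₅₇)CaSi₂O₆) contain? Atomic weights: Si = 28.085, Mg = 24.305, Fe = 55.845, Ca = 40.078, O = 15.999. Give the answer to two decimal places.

13.57 wt%

Formula mass = 0.43·24.305 + 0.57·55.845 + 1·40.078 + 2·28.085 + 6·15.999 = 234.525 g/mol, of which 31.832 g is Fe.
So Fe makes up 31.832/234.525 = 0.1357 of the mass, i.e. 13.57%.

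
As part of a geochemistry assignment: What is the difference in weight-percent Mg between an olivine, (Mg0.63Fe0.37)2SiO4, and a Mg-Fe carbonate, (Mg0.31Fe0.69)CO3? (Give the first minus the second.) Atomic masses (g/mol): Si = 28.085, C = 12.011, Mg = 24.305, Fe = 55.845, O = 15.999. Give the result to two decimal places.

M((Mg0.63Fe0.37)2SiO4) = 164.031 g/mol, so wt% Mg = 30.624/164.031 × 100 = 18.67%.
M((Mg0.31Fe0.69)CO3) = 106.076 g/mol, so wt% Mg = 7.535/106.076 × 100 = 7.10%.
18.67 − 7.10 = 11.57 pp.

11.57 percentage points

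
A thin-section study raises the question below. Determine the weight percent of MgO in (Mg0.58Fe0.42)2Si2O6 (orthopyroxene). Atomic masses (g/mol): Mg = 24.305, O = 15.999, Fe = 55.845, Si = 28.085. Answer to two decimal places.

Molar mass of (Mg0.58Fe0.42)2Si2O6 = 1.16*24.305 + 0.84*55.845 + 2*28.085 + 6*15.999 = 227.268 g/mol.
Each formula unit contains 1.16 Mg, equivalent to 1.16/1 = 1.1600 mol MgO.
M(MgO) = 1×24.305 + 1×15.999 = 40.304 g/mol.
Mass of MgO per formula unit = 1.1600 × 40.304 = 46.753 g.
MgO wt% = 46.753 / 227.268 × 100 = 20.57%.

20.57 wt%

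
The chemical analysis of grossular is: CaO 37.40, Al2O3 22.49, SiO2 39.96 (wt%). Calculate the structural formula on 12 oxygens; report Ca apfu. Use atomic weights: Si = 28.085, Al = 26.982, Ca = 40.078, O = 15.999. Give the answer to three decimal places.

3.010 Ca apfu

37.40 wt% CaO ÷ 56.077 g/mol = 0.66694 mol, giving 0.66694 Ca and 0.66694 O.
22.49 wt% Al2O3 ÷ 101.961 g/mol = 0.22057 mol, giving 0.44114 Al and 0.66171 O.
39.96 wt% SiO2 ÷ 60.083 g/mol = 0.66508 mol, giving 0.66508 Si and 1.33016 O.
Oxygen sums to 2.65881; scaling by 12/2.65881 = 4.51330 puts the formula on 12 O.
Ca: 0.66694 × 4.51330 = 3.010 atoms per formula unit.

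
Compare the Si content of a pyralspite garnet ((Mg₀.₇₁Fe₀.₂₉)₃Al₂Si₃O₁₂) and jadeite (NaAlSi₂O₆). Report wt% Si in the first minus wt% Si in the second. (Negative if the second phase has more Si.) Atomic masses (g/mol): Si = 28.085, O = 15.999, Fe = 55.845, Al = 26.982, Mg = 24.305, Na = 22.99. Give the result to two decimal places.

M((Mg₀.₇₁Fe₀.₂₉)₃Al₂Si₃O₁₂) = 430.562 g/mol, so wt% Si = 84.255/430.562 × 100 = 19.57%.
M(NaAlSi₂O₆) = 202.136 g/mol, so wt% Si = 56.170/202.136 × 100 = 27.79%.
19.57 − 27.79 = -8.22 pp.

-8.22 percentage points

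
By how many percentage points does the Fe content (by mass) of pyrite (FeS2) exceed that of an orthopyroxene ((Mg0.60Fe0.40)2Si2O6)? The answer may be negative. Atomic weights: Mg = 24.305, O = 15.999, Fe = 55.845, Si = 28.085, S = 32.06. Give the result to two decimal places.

26.78 percentage points

M(FeS2) = 119.965 g/mol, so wt% Fe = 55.845/119.965 × 100 = 46.55%.
M((Mg0.60Fe0.40)2Si2O6) = 226.006 g/mol, so wt% Fe = 44.676/226.006 × 100 = 19.77%.
46.55 − 19.77 = 26.78 pp.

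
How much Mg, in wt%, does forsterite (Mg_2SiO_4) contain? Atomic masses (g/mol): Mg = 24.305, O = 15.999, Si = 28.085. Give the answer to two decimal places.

Molar mass of Mg_2SiO_4: 2×24.305 + 1×28.085 + 4×15.999 = 140.691 g/mol.
Mass of Mg per formula unit: 2 × 24.305 = 48.610 g.
Weight fraction Mg = 48.610 / 140.691 = 0.3455.

34.55 wt%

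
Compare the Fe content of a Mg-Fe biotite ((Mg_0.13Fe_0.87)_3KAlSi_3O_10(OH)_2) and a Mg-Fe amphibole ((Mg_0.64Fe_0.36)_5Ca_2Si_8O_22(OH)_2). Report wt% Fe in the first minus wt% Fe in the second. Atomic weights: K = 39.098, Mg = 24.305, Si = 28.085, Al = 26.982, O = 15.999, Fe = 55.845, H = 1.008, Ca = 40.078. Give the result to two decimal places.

Fe in (Mg_0.13Fe_0.87)_3KAlSi_3O_10(OH)_2: molar mass 499.573 g/mol; 2.61×55.845 = 145.755 g → 29.18 wt%.
Fe in (Mg_0.64Fe_0.36)_5Ca_2Si_8O_22(OH)_2: molar mass 869.125 g/mol; 1.80×55.845 = 100.521 g → 11.57 wt%.
Difference = 29.18 − 11.57 = 17.61 percentage points.

17.61 percentage points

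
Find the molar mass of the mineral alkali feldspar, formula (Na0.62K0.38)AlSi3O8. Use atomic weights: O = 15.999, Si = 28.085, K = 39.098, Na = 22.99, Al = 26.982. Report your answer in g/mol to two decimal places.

268.34 g/mol

Na: 0.62 × 22.99 = 14.2538
K: 0.38 × 39.098 = 14.8572
Al: 1 × 26.982 = 26.9820
Si: 3 × 28.085 = 84.2550
O: 8 × 15.999 = 127.9920
Summing the contributions gives the formula mass.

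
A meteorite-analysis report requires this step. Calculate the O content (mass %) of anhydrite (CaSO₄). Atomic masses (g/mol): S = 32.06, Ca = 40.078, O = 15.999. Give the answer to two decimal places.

47.01 mass %

Formula mass = 1·40.078 + 1·32.06 + 4·15.999 = 136.134 g/mol, of which 63.996 g is O.
So O makes up 63.996/136.134 = 0.4701 of the mass, i.e. 47.01%.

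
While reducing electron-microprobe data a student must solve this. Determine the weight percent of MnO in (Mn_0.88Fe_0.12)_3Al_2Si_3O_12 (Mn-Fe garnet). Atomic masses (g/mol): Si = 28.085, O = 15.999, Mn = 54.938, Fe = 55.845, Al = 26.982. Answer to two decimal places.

37.81 wt%

Formula mass = 495.348 g/mol.
2.64 Mn → 2.6400 mol MnO per formula unit; M(MnO) = 70.937, so MnO mass = 187.274 g.
187.274/495.348 × 100 = 37.81 wt%.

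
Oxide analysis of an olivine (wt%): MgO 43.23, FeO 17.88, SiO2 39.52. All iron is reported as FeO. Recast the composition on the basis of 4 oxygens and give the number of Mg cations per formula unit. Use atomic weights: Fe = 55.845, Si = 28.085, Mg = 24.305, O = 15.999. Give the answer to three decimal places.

1.627 Mg apfu

MgO (M=40.304): mol = 1.07260; Mg = 1.07260, O = 1.07260.
FeO (M=71.844): mol = 0.24887; Fe = 0.24887, O = 0.24887.
SiO2 (M=60.083): mol = 0.65776; Si = 0.65776, O = 1.31552.
ΣO = 2.63699; factor = 4/ΣO = 1.51688.
Mg apfu = 1.07260 × 1.51688 = 1.627.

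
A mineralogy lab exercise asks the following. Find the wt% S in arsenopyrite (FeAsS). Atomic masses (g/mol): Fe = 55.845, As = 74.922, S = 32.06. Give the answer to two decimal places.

Molar mass of FeAsS: 1·55.845 + 1·74.922 + 1·32.06 = 162.827 g/mol.
Mass of S per formula unit: 1 × 32.06 = 32.060 g.
Weight fraction S = 32.060 / 162.827 = 0.1969.

19.69 wt%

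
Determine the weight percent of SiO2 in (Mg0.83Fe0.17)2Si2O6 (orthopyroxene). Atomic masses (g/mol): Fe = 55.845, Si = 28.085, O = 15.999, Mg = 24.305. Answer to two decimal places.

Molar mass of (Mg0.83Fe0.17)2Si2O6 = 1.66*24.305 + 0.34*55.845 + 2*28.085 + 6*15.999 = 211.498 g/mol.
Each formula unit contains 2 Si, equivalent to 2/1 = 2.0000 mol SiO2.
M(SiO2) = 1×28.085 + 2×15.999 = 60.083 g/mol.
Mass of SiO2 per formula unit = 2.0000 × 60.083 = 120.166 g.
SiO2 wt% = 120.166 / 211.498 × 100 = 56.82%.

56.82 wt%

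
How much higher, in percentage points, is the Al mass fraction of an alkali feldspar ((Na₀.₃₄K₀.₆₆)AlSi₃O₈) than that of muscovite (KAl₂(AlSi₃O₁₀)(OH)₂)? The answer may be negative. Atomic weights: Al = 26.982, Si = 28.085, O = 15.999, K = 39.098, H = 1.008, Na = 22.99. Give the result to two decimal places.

First mineral: 26.982 g Al in 272.850 g formula = 9.89 wt% Al.
Second mineral: 80.946 g Al in 398.303 g formula = 20.32 wt% Al.
9.89% − 20.32% gives a difference of -10.43 percentage points.

-10.43 percentage points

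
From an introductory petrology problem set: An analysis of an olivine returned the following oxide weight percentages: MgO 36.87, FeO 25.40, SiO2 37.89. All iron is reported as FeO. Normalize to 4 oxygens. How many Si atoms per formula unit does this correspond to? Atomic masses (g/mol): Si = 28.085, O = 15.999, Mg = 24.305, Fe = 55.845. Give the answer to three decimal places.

0.997 Si apfu

MgO: 36.87/40.304 = 0.91480 mol → 0.91480 mol Mg, 0.91480 mol O.
FeO: 25.40/71.844 = 0.35354 mol → 0.35354 mol Fe, 0.35354 mol O.
SiO2: 37.89/60.083 = 0.63063 mol → 0.63063 mol Si, 1.26126 mol O.
Total oxygen = 2.52960 mol. Normalization factor = 4/2.52960 = 1.58128.
Si per 4 O = 0.63063 × 1.58128 = 0.997.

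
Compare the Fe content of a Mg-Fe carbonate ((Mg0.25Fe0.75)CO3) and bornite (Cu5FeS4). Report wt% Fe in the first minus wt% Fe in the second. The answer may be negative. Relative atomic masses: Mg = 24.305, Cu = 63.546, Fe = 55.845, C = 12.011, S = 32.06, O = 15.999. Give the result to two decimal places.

First mineral: 41.884 g Fe in 107.968 g formula = 38.79 wt% Fe.
Second mineral: 55.845 g Fe in 501.815 g formula = 11.13 wt% Fe.
38.79% − 11.13% gives a difference of 27.66 percentage points.

27.66 percentage points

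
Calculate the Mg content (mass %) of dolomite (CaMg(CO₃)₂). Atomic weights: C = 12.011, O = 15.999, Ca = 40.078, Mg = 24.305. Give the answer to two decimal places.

13.18 mass %

Molar mass of CaMg(CO₃)₂: 1×40.078 + 1×24.305 + 2×12.011 + 6×15.999 = 184.399 g/mol.
Mass of Mg per formula unit: 1 × 24.305 = 24.305 g.
Weight fraction Mg = 24.305 / 184.399 = 0.1318.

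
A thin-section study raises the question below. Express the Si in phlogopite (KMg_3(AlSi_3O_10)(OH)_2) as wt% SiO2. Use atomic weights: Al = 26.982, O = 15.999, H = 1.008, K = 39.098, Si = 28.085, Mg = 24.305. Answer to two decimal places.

M(KMg_3(AlSi_3O_10)(OH)_2) = 417.254 g/mol; M(SiO2) = 60.083 g/mol.
Moles SiO2 per formula unit = 3 Si ÷ 1 = 3.0000.
SiO2 fraction = (3.0000 × 60.083) / 417.254 = 180.249/417.254 = 0.4320.

43.20 wt%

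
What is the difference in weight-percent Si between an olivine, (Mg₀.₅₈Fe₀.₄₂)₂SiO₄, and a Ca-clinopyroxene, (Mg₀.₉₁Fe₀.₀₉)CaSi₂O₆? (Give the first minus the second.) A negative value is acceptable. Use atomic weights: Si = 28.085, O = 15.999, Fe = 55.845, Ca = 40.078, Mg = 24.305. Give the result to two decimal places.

M((Mg₀.₅₈Fe₀.₄₂)₂SiO₄) = 167.185 g/mol, so wt% Si = 28.085/167.185 × 100 = 16.80%.
M((Mg₀.₉₁Fe₀.₀₉)CaSi₂O₆) = 219.386 g/mol, so wt% Si = 56.170/219.386 × 100 = 25.60%.
16.80 − 25.60 = -8.80 pp.

-8.80 percentage points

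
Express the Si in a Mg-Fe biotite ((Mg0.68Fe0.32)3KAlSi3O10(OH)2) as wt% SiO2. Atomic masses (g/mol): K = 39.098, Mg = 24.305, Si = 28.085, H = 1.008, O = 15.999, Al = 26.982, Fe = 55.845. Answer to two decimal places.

Molar mass of (Mg0.68Fe0.32)3KAlSi3O10(OH)2 = 2.04·24.305 + 0.96·55.845 + 1·39.098 + 1·26.982 + 3·28.085 + 12·15.999 + 2·1.008 = 447.532 g/mol.
Each formula unit contains 3 Si, equivalent to 3/1 = 3.0000 mol SiO2.
M(SiO2) = 1×28.085 + 2×15.999 = 60.083 g/mol.
Mass of SiO2 per formula unit = 3.0000 × 60.083 = 180.249 g.
SiO2 wt% = 180.249 / 447.532 × 100 = 40.28%.

40.28 wt%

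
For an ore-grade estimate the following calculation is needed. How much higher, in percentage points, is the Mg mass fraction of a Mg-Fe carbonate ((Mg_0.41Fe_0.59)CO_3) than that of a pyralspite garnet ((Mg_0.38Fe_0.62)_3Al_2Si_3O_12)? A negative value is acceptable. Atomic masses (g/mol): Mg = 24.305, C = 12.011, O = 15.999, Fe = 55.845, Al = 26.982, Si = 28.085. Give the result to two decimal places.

Mg in (Mg_0.41Fe_0.59)CO_3: molar mass 102.922 g/mol; 0.41×24.305 = 9.965 g → 9.68 wt%.
Mg in (Mg_0.38Fe_0.62)_3Al_2Si_3O_12: molar mass 461.786 g/mol; 1.14×24.305 = 27.708 g → 6.00 wt%.
Difference = 9.68 − 6.00 = 3.68 percentage points.

3.68 percentage points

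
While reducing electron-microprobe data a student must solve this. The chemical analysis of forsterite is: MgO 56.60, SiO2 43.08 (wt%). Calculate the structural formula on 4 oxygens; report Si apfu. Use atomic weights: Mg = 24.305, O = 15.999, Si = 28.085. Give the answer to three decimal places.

1.010 Si apfu

MgO: 56.60/40.304 = 1.40433 mol → 1.40433 mol Mg, 1.40433 mol O.
SiO2: 43.08/60.083 = 0.71701 mol → 0.71701 mol Si, 1.43402 mol O.
Total oxygen = 2.83835 mol. Normalization factor = 4/2.83835 = 1.40927.
Si per 4 O = 0.71701 × 1.40927 = 1.010.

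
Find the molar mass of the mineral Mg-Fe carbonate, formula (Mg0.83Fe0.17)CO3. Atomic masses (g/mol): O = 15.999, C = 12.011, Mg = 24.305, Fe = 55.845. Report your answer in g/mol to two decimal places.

M = 0.83×24.305 + 0.17×55.845 + 1×12.011 + 3×15.999

89.67 g/mol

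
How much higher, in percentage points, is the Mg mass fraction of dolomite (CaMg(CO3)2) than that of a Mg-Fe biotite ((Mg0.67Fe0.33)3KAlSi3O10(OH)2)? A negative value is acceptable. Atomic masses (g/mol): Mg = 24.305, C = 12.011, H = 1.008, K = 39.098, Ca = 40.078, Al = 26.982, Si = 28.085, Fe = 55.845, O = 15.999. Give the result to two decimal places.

Mg in CaMg(CO3)2: molar mass 184.399 g/mol; 1×24.305 = 24.305 g → 13.18 wt%.
Mg in (Mg0.67Fe0.33)3KAlSi3O10(OH)2: molar mass 448.479 g/mol; 2.01×24.305 = 48.853 g → 10.89 wt%.
Difference = 13.18 − 10.89 = 2.29 percentage points.

2.29 percentage points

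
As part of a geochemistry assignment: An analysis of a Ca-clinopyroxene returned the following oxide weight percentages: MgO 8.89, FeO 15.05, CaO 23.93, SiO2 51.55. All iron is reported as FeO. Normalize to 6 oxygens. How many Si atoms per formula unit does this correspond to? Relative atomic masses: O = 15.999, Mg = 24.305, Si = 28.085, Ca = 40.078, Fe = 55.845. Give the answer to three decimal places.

2.001 Si apfu

MgO (M=40.304): mol = 0.22057; Mg = 0.22057, O = 0.22057.
FeO (M=71.844): mol = 0.20948; Fe = 0.20948, O = 0.20948.
CaO (M=56.077): mol = 0.42673; Ca = 0.42673, O = 0.42673.
SiO2 (M=60.083): mol = 0.85798; Si = 0.85798, O = 1.71596.
ΣO = 2.57274; factor = 6/ΣO = 2.33214.
Si apfu = 0.85798 × 2.33214 = 2.001.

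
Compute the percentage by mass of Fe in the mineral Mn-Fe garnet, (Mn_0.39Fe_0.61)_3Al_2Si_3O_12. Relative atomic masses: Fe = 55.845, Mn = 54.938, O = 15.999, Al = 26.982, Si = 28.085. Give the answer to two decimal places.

M((Mn_0.39Fe_0.61)_3Al_2Si_3O_12) = 496.681 g/mol.
Fe contributes 1.83 × 55.845 = 102.196 g per mole.
102.196/496.681 = 0.2058 → 20.58%.

20.58 wt%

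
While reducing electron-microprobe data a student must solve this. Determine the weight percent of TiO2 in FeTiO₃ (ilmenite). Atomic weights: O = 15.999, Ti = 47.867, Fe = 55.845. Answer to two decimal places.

52.64 wt%

M(FeTiO₃) = 151.709 g/mol; M(TiO2) = 79.865 g/mol.
Moles TiO2 per formula unit = 1 Ti ÷ 1 = 1.0000.
TiO2 fraction = (1.0000 × 79.865) / 151.709 = 79.865/151.709 = 0.5264.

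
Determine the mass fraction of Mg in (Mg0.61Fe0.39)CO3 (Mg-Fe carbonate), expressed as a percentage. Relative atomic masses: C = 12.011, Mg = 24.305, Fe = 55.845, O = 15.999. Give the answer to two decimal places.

15.35 weight percent

Molar mass of (Mg0.61Fe0.39)CO3: 0.61·24.305 + 0.39·55.845 + 1·12.011 + 3·15.999 = 96.614 g/mol.
Mass of Mg per formula unit: 0.61 × 24.305 = 14.826 g.
Weight fraction Mg = 14.826 / 96.614 = 0.1535.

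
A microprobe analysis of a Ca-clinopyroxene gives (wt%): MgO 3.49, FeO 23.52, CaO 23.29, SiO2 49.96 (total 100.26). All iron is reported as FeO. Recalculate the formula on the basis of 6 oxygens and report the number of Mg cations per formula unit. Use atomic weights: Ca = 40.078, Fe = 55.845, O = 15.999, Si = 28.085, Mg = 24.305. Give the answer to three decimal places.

0.208 Mg apfu

MgO (M=40.304): mol = 0.08659; Mg = 0.08659, O = 0.08659.
FeO (M=71.844): mol = 0.32738; Fe = 0.32738, O = 0.32738.
CaO (M=56.077): mol = 0.41532; Ca = 0.41532, O = 0.41532.
SiO2 (M=60.083): mol = 0.83152; Si = 0.83152, O = 1.66304.
ΣO = 2.49233; factor = 6/ΣO = 2.40739.
Mg apfu = 0.08659 × 2.40739 = 0.208.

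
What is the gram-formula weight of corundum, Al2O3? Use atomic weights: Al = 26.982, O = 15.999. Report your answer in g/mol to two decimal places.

Al: 2 × 26.982 = 53.9640
O: 3 × 15.999 = 47.9970
Summing the contributions gives the formula mass.

101.96 g/mol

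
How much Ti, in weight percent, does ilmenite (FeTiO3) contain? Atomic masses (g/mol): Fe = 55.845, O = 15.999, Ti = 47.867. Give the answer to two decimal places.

M(FeTiO3) = 151.709 g/mol.
Ti contributes 1 × 47.867 = 47.867 g per mole.
47.867/151.709 = 0.3155 → 31.55%.

31.55 weight percent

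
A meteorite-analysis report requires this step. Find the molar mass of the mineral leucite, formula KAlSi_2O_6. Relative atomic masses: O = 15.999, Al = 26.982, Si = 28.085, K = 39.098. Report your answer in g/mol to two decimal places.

K: 1 × 39.098 = 39.0980
Al: 1 × 26.982 = 26.9820
Si: 2 × 28.085 = 56.1700
O: 6 × 15.999 = 95.9940
Summing the contributions gives the formula mass.

218.24 g/mol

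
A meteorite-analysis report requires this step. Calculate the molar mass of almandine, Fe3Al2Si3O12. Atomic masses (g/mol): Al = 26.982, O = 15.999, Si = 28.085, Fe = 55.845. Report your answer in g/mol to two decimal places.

497.74 g/mol

The formula mass is the sum 3·55.845 + 2·26.982 + 3·28.085 + 12·15.999.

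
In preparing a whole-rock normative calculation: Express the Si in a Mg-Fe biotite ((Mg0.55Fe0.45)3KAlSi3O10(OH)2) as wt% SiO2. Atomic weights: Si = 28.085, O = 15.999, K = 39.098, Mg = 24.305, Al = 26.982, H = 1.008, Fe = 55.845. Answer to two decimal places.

Molar mass of (Mg0.55Fe0.45)3KAlSi3O10(OH)2 = 1.65·24.305 + 1.35·55.845 + 1·39.098 + 1·26.982 + 3·28.085 + 12·15.999 + 2·1.008 = 459.833 g/mol.
Each formula unit contains 3 Si, equivalent to 3/1 = 3.0000 mol SiO2.
M(SiO2) = 1×28.085 + 2×15.999 = 60.083 g/mol.
Mass of SiO2 per formula unit = 3.0000 × 60.083 = 180.249 g.
SiO2 wt% = 180.249 / 459.833 × 100 = 39.20%.

39.20 wt%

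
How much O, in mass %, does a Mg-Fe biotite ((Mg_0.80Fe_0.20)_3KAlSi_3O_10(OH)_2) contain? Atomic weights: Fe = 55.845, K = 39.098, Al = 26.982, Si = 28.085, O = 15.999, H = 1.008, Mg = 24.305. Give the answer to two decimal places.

44.02 mass %

Formula mass = 2.40·24.305 + 0.60·55.845 + 1·39.098 + 1·26.982 + 3·28.085 + 12·15.999 + 2·1.008 = 436.178 g/mol, of which 191.988 g is O.
So O makes up 191.988/436.178 = 0.4402 of the mass, i.e. 44.02%.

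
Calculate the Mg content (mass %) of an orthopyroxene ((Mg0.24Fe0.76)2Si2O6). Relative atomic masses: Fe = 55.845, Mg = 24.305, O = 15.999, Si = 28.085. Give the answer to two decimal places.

4.69 mass %

Formula mass = 0.48*24.305 + 1.52*55.845 + 2*28.085 + 6*15.999 = 248.715 g/mol, of which 11.666 g is Mg.
So Mg makes up 11.666/248.715 = 0.0469 of the mass, i.e. 4.69%.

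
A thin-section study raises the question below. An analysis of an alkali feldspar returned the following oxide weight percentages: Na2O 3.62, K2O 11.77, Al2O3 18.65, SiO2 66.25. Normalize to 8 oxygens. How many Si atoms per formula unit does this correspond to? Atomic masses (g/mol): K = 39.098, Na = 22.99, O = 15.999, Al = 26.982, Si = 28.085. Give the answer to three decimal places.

3.003 Si apfu

Na2O (M=61.979): mol = 0.05841; Na = 0.11682, O = 0.05841.
K2O (M=94.195): mol = 0.12495; K = 0.24990, O = 0.12495.
Al2O3 (M=101.961): mol = 0.18291; Al = 0.36582, O = 0.54873.
SiO2 (M=60.083): mol = 1.10264; Si = 1.10264, O = 2.20528.
ΣO = 2.93737; factor = 8/ΣO = 2.72352.
Si apfu = 1.10264 × 2.72352 = 3.003.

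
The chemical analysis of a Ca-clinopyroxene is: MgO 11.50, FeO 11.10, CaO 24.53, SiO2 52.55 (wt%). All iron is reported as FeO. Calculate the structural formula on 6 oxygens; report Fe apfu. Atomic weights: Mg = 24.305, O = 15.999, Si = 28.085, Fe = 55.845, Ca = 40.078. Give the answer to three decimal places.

0.353 Fe apfu

11.50 wt% MgO ÷ 40.304 g/mol = 0.28533 mol, giving 0.28533 Mg and 0.28533 O.
11.10 wt% FeO ÷ 71.844 g/mol = 0.15450 mol, giving 0.15450 Fe and 0.15450 O.
24.53 wt% CaO ÷ 56.077 g/mol = 0.43743 mol, giving 0.43743 Ca and 0.43743 O.
52.55 wt% SiO2 ÷ 60.083 g/mol = 0.87462 mol, giving 0.87462 Si and 1.74924 O.
Oxygen sums to 2.62650; scaling by 6/2.62650 = 2.28441 puts the formula on 6 O.
Fe: 0.15450 × 2.28441 = 0.353 atoms per formula unit.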